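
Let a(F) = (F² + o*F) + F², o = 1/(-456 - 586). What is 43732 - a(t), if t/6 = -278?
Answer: -2876293870/521 ≈ -5.5207e+6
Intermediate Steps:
t = -1668 (t = 6*(-278) = -1668)
o = -1/1042 (o = 1/(-1042) = -1/1042 ≈ -0.00095969)
a(F) = 2*F² - F/1042 (a(F) = (F² - F/1042) + F² = 2*F² - F/1042)
43732 - a(t) = 43732 - (-1668)*(-1 + 2084*(-1668))/1042 = 43732 - (-1668)*(-1 - 3476112)/1042 = 43732 - (-1668)*(-3476113)/1042 = 43732 - 1*2899078242/521 = 43732 - 2899078242/521 = -2876293870/521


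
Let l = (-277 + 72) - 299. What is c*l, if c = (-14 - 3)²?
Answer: -145656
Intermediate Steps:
c = 289 (c = (-17)² = 289)
l = -504 (l = -205 - 299 = -504)
c*l = 289*(-504) = -145656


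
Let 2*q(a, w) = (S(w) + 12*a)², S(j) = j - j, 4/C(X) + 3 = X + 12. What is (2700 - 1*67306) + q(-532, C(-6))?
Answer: 20313122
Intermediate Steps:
C(X) = 4/(9 + X) (C(X) = 4/(-3 + (X + 12)) = 4/(-3 + (12 + X)) = 4/(9 + X))
S(j) = 0
q(a, w) = 72*a² (q(a, w) = (0 + 12*a)²/2 = (12*a)²/2 = (144*a²)/2 = 72*a²)
(2700 - 1*67306) + q(-532, C(-6)) = (2700 - 1*67306) + 72*(-532)² = (2700 - 67306) + 72*283024 = -64606 + 20377728 = 20313122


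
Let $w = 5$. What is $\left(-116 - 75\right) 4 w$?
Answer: $-3820$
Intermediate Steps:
$\left(-116 - 75\right) 4 w = \left(-116 - 75\right) 4 \cdot 5 = \left(-191\right) 20 = -3820$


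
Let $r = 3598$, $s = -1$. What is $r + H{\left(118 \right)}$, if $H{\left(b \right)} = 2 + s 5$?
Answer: $3595$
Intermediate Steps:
$H{\left(b \right)} = -3$ ($H{\left(b \right)} = 2 - 5 = -3$)
$r + H{\left(118 \right)} = 3598 - 3 = 3595$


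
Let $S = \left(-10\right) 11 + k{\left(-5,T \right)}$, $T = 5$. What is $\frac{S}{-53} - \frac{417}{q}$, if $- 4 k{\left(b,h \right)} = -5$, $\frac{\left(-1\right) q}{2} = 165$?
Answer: $\frac{38659}{11660} \approx 3.3155$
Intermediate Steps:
$q = -330$ ($q = \left(-2\right) 165 = -330$)
$k{\left(b,h \right)} = \frac{5}{4}$ ($k{\left(b,h \right)} = \left(- \frac{1}{4}\right) \left(-5\right) = \frac{5}{4}$)
$S = - \frac{435}{4}$ ($S = \left(-10\right) 11 + \frac{5}{4} = -110 + \frac{5}{4} = - \frac{435}{4} \approx -108.75$)
$\frac{S}{-53} - \frac{417}{q} = - \frac{435}{4 \left(-53\right)} - \frac{417}{-330} = \left(- \frac{435}{4}\right) \left(- \frac{1}{53}\right) - - \frac{139}{110} = \frac{435}{212} + \frac{139}{110} = \frac{38659}{11660}$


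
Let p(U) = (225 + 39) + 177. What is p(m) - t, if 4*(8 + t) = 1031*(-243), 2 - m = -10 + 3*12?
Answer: 252329/4 ≈ 63082.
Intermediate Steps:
m = -24 (m = 2 - (-10 + 3*12) = 2 - (-10 + 36) = 2 - 1*26 = 2 - 26 = -24)
p(U) = 441 (p(U) = 264 + 177 = 441)
t = -250565/4 (t = -8 + (1031*(-243))/4 = -8 + (¼)*(-250533) = -8 - 250533/4 = -250565/4 ≈ -62641.)
p(m) - t = 441 - 1*(-250565/4) = 441 + 250565/4 = 252329/4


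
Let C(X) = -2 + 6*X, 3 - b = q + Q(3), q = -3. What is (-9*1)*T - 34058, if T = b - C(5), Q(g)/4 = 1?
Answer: -33824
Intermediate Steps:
Q(g) = 4 (Q(g) = 4*1 = 4)
b = 2 (b = 3 - (-3 + 4) = 3 - 1*1 = 3 - 1 = 2)
T = -26 (T = 2 - (-2 + 6*5) = 2 - (-2 + 30) = 2 - 1*28 = 2 - 28 = -26)
(-9*1)*T - 34058 = -9*1*(-26) - 34058 = -9*(-26) - 34058 = 234 - 34058 = -33824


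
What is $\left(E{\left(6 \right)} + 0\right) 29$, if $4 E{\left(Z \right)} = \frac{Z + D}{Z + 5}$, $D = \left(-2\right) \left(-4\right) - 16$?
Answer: $- \frac{29}{22} \approx -1.3182$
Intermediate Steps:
$D = -8$ ($D = 8 - 16 = -8$)
$E{\left(Z \right)} = \frac{-8 + Z}{4 \left(5 + Z\right)}$ ($E{\left(Z \right)} = \frac{\left(Z - 8\right) \frac{1}{Z + 5}}{4} = \frac{\left(-8 + Z\right) \frac{1}{5 + Z}}{4} = \frac{\frac{1}{5 + Z} \left(-8 + Z\right)}{4} = \frac{-8 + Z}{4 \left(5 + Z\right)}$)
$\left(E{\left(6 \right)} + 0\right) 29 = \left(\frac{-8 + 6}{4 \left(5 + 6\right)} + 0\right) 29 = \left(\frac{1}{4} \cdot \frac{1}{11} \left(-2\right) + 0\right) 29 = \left(- \frac{1}{22} + 0\right) 29 = \left(- \frac{1}{22}\right) 29 = - \frac{29}{22}$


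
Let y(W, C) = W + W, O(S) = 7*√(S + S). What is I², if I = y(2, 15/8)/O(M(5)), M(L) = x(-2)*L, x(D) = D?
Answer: -4/245 ≈ -0.016327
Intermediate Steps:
M(L) = -2*L
O(S) = 7*√2*√S (O(S) = 7*√(2*S) = 7*(√2*√S) = 7*√2*√S)
y(W, C) = 2*W
I = -2*I*√5/35 (I = (2*2)/((7*√2*√(-2*5))) = 4/((7*√2*√(-10))) = 4/((7*√2*(I*√10))) = 4/((14*I*√5)) = 4*(-I*√5/70) = -2*I*√5/35 ≈ -0.12778*I)
I² = (-2*I*√5/35)² = -4/245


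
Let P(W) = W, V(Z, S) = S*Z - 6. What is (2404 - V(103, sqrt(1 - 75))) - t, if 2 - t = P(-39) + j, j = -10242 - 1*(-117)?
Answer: -7756 - 103*I*sqrt(74) ≈ -7756.0 - 886.04*I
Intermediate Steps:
j = -10125 (j = -10242 + 117 = -10125)
V(Z, S) = -6 + S*Z
t = 10166 (t = 2 - (-39 - 10125) = 2 - 1*(-10164) = 2 + 10164 = 10166)
(2404 - V(103, sqrt(1 - 75))) - t = (2404 - (-6 + sqrt(1 - 75)*103)) - 1*10166 = (2404 - (-6 + sqrt(-74)*103)) - 10166 = (2404 - (-6 + (I*sqrt(74))*103)) - 10166 = (2404 - (-6 + 103*I*sqrt(74))) - 10166 = (2404 + (6 - 103*I*sqrt(74))) - 10166 = (2410 - 103*I*sqrt(74)) - 10166 = -7756 - 103*I*sqrt(74)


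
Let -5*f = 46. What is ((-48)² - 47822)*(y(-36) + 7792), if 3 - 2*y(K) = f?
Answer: -1774769579/5 ≈ -3.5495e+8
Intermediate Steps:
f = -46/5 (f = -⅕*46 = -46/5 ≈ -9.2000)
y(K) = 61/10 (y(K) = 3/2 - ½*(-46/5) = 3/2 + 23/5 = 61/10)
((-48)² - 47822)*(y(-36) + 7792) = ((-48)² - 47822)*(61/10 + 7792) = (2304 - 47822)*(77981/10) = -45518*77981/10 = -1774769579/5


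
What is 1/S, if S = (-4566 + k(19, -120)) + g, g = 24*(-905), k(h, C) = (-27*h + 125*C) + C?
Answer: -1/41919 ≈ -2.3856e-5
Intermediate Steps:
k(h, C) = -27*h + 126*C
g = -21720
S = -41919 (S = (-4566 + (-27*19 + 126*(-120))) - 21720 = (-4566 + (-513 - 15120)) - 21720 = (-4566 - 15633) - 21720 = -20199 - 21720 = -41919)
1/S = 1/(-41919) = -1/41919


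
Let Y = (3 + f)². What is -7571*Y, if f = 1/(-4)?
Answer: -916091/16 ≈ -57256.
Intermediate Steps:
f = -¼ ≈ -0.25000
Y = 121/16 (Y = (3 - ¼)² = (11/4)² = 121/16 ≈ 7.5625)
-7571*Y = -7571*121/16 = -916091/16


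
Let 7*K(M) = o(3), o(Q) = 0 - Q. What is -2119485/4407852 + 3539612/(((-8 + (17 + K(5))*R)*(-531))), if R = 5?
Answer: -9150361234859/102204864324 ≈ -89.530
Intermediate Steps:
o(Q) = -Q
K(M) = -3/7 (K(M) = (-1*3)/7 = (⅐)*(-3) = -3/7)
-2119485/4407852 + 3539612/(((-8 + (17 + K(5))*R)*(-531))) = -2119485/4407852 + 3539612/(((-8 + (17 - 3/7)*5)*(-531))) = -2119485*1/4407852 + 3539612/(((-8 + (116/7)*5)*(-531))) = -706495/1469284 + 3539612/(((-8 + 580/7)*(-531))) = -706495/1469284 + 3539612/(((524/7)*(-531))) = -706495/1469284 + 3539612/(-278244/7) = -706495/1469284 + 3539612*(-7/278244) = -706495/1469284 - 6194321/69561 = -9150361234859/102204864324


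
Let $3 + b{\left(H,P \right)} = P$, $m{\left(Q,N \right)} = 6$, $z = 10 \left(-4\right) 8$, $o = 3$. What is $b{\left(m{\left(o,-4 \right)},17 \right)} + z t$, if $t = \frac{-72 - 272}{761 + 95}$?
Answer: $\frac{15258}{107} \approx 142.6$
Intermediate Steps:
$z = -320$ ($z = \left(-40\right) 8 = -320$)
$b{\left(H,P \right)} = -3 + P$
$t = - \frac{43}{107}$ ($t = - \frac{344}{856} = \left(-344\right) \frac{1}{856} = - \frac{43}{107} \approx -0.40187$)
$b{\left(m{\left(o,-4 \right)},17 \right)} + z t = \left(-3 + 17\right) - - \frac{13760}{107} = 14 + \frac{13760}{107} = \frac{15258}{107}$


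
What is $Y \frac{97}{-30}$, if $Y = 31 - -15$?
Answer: $- \frac{2231}{15} \approx -148.73$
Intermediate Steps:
$Y = 46$ ($Y = 31 + 15 = 46$)
$Y \frac{97}{-30} = 46 \frac{97}{-30} = 46 \cdot 97 \left(- \frac{1}{30}\right) = 46 \left(- \frac{97}{30}\right) = - \frac{2231}{15}$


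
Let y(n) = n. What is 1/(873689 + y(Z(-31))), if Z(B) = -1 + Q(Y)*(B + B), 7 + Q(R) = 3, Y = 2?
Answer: 1/873936 ≈ 1.1442e-6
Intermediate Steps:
Q(R) = -4 (Q(R) = -7 + 3 = -4)
Z(B) = -1 - 8*B (Z(B) = -1 - 4*(B + B) = -1 - 8*B)
1/(873689 + y(Z(-31))) = 1/(873689 + (-1 - 8*(-31))) = 1/(873689 + (-1 + 248)) = 1/(873689 + 247) = 1/873936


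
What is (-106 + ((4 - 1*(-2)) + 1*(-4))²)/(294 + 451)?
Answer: -102/745 ≈ -0.13691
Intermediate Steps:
(-106 + ((4 - 1*(-2)) + 1*(-4))²)/(294 + 451) = (-106 + ((4 + 2) - 4)²)/745 = (-106 + (6 - 4)²)*(1/745) = (-106 + 2²)*(1/745) = (-106 + 4)*(1/745) = -102*1/745 = -102/745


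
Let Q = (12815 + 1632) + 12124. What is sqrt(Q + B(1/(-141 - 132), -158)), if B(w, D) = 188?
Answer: sqrt(26759) ≈ 163.58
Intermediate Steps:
Q = 26571 (Q = 14447 + 12124 = 26571)
sqrt(Q + B(1/(-141 - 132), -158)) = sqrt(26571 + 188) = sqrt(26759)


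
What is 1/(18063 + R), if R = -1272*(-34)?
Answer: 1/61311 ≈ 1.6310e-5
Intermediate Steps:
R = 43248
1/(18063 + R) = 1/(18063 + 43248) = 1/61311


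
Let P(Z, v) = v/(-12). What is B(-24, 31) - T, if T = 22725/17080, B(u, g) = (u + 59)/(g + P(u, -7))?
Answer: -287835/1294664 ≈ -0.22232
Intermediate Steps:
P(Z, v) = -v/12 (P(Z, v) = v*(-1/12) = -v/12)
B(u, g) = (59 + u)/(7/12 + g) (B(u, g) = (u + 59)/(g - 1/12*(-7)) = (59 + u)/(g + 7/12) = (59 + u)/(7/12 + g))
T = 4545/3416 (T = 22725*(1/17080) = 4545/3416 ≈ 1.3305)
B(-24, 31) - T = 12*(59 - 24)/(7 + 12*31) - 1*4545/3416 = 12*35/(7 + 372) - 4545/3416 = 12*35/379 - 4545/3416 = 12*(1/379)*35 - 4545/3416 = 420/379 - 4545/3416 = -287835/1294664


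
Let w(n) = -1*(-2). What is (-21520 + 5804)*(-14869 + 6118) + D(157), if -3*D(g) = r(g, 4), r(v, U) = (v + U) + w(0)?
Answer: 412591985/3 ≈ 1.3753e+8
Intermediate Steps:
w(n) = 2
r(v, U) = 2 + U + v (r(v, U) = (v + U) + 2 = (U + v) + 2 = 2 + U + v)
D(g) = -2 - g/3 (D(g) = -(2 + 4 + g)/3 = -(6 + g)/3 = -2 - g/3)
(-21520 + 5804)*(-14869 + 6118) + D(157) = (-21520 + 5804)*(-14869 + 6118) + (-2 - 1/3*157) = -15716*(-8751) + (-2 - 157/3) = 137530716 - 163/3 = 412591985/3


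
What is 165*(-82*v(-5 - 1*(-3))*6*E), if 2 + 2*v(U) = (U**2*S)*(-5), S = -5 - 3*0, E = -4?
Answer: 15911280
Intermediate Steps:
S = -5 (S = -5 + 0 = -5)
v(U) = -1 + 25*U**2/2 (v(U) = -1 + ((U**2*(-5))*(-5))/2 = -1 + (-5*U**2*(-5))/2 = -1 + (25*U**2)/2 = -1 + 25*U**2/2)
165*(-82*v(-5 - 1*(-3))*6*E) = 165*(-82*(-1 + 25*(-5 - 1*(-3))**2/2)*6*(-4)) = 165*(-82*(-1 + 25*(-5 + 3)**2/2)*6*(-4)) = 165*(-82*(-1 + (25/2)*(-2)**2)*6*(-4)) = 165*(-82*(-1 + (25/2)*4)*6*(-4)) = 165*(-82*(-1 + 50)*6*(-4)) = 165*(-82*49*6*(-4)) = 165*(-24108*(-4)) = 165*(-82*(-1176)) = 165*96432 = 15911280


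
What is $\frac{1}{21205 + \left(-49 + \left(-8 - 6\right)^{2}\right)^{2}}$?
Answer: $\frac{1}{42814} \approx 2.3357 \cdot 10^{-5}$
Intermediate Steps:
$\frac{1}{21205 + \left(-49 + \left(-8 - 6\right)^{2}\right)^{2}} = \frac{1}{21205 + \left(-49 + \left(-14\right)^{2}\right)^{2}} = \frac{1}{21205 + \left(-49 + 196\right)^{2}} = \frac{1}{21205 + 147^{2}} = \frac{1}{21205 + 21609} = \frac{1}{42814}$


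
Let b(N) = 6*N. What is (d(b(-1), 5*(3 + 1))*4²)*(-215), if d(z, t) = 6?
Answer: -20640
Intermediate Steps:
(d(b(-1), 5*(3 + 1))*4²)*(-215) = (6*4²)*(-215) = (6*16)*(-215) = 96*(-215) = -20640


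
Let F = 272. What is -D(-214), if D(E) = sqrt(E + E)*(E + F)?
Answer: -116*I*sqrt(107) ≈ -1199.9*I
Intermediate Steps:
D(E) = sqrt(2)*sqrt(E)*(272 + E) (D(E) = sqrt(E + E)*(E + 272) = sqrt(2*E)*(272 + E) = (sqrt(2)*sqrt(E))*(272 + E) = sqrt(2)*sqrt(E)*(272 + E))
-D(-214) = -sqrt(2)*sqrt(-214)*(272 - 214) = -sqrt(2)*I*sqrt(214)*58 = -116*I*sqrt(107)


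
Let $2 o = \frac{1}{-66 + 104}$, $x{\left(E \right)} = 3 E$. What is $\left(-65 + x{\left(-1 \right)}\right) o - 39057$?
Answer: $- \frac{742100}{19} \approx -39058.0$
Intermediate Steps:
$o = \frac{1}{76}$ ($o = \frac{1}{2 \left(-66 + 104\right)} = \frac{1}{2 \cdot 38} = \frac{1}{2} \cdot \frac{1}{38} = \frac{1}{76} \approx 0.013158$)
$\left(-65 + x{\left(-1 \right)}\right) o - 39057 = \left(-65 + 3 \left(-1\right)\right) \frac{1}{76} - 39057 = \left(-65 - 3\right) \frac{1}{76} - 39057 = \left(-68\right) \frac{1}{76} - 39057 = - \frac{17}{19} - 39057 = - \frac{742100}{19}$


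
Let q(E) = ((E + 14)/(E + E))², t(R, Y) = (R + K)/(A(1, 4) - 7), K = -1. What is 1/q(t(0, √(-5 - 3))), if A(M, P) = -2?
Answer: 4/16129 ≈ 0.00024800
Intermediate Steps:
t(R, Y) = ⅑ - R/9 (t(R, Y) = (R - 1)/(-2 - 7) = (-1 + R)/(-9) = (-1 + R)*(-⅑) = ⅑ - R/9)
q(E) = (14 + E)²/(4*E²) (q(E) = ((14 + E)/((2*E)))² = ((14 + E)*(1/(2*E)))² = ((14 + E)/(2*E))² = (14 + E)²/(4*E²))
1/q(t(0, √(-5 - 3))) = 1/((14 + (⅑ - ⅑*0))²/(4*(⅑ - ⅑*0)²)) = 1/((14 + (⅑ + 0))²/(4*(⅑ + 0)²)) = 1/((14 + ⅑)²/(4*9⁻²)) = 1/((¼)*81*(127/9)²) = 1/((¼)*81*(16129/81)) = 1/(16129/4) = 4/16129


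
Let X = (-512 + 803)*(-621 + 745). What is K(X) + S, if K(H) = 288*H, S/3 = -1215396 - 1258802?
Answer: 2969598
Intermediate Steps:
X = 36084 (X = 291*124 = 36084)
S = -7422594 (S = 3*(-1215396 - 1258802) = 3*(-2474198) = -7422594)
K(X) + S = 288*36084 - 7422594 = 10392192 - 7422594 = 2969598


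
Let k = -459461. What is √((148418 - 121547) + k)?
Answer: I*√432590 ≈ 657.72*I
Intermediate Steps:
√((148418 - 121547) + k) = √((148418 - 121547) - 459461) = √(26871 - 459461) = √(-432590) = I*√432590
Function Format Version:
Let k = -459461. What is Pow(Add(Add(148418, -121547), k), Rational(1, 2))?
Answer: Mul(I, Pow(432590, Rational(1, 2))) ≈ Mul(657.72, I)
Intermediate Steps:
Pow(Add(Add(148418, -121547), k), Rational(1, 2)) = Pow(Add(Add(148418, -121547), -459461), Rational(1, 2)) = Pow(Add(26871, -459461), Rational(1, 2)) = Pow(-432590, Rational(1, 2)) = Mul(I, Pow(432590, Rational(1, 2)))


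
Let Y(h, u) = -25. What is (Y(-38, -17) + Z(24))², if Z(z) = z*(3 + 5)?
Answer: 27889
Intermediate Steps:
Z(z) = 8*z (Z(z) = z*8 = 8*z)
(Y(-38, -17) + Z(24))² = (-25 + 8*24)² = (-25 + 192)² = 167² = 27889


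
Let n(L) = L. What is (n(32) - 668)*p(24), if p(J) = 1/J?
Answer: -53/2 ≈ -26.500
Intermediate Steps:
p(J) = 1/J
(n(32) - 668)*p(24) = (32 - 668)/24 = -636*1/24 = -53/2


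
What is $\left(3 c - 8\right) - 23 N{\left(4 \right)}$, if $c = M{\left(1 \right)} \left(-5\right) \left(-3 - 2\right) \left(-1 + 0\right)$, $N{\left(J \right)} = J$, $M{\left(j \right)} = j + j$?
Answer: $-250$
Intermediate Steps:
$M{\left(j \right)} = 2 j$
$c = -50$ ($c = 2 \cdot 1 \left(-5\right) \left(-3 - 2\right) \left(-1 + 0\right) = 2 \left(-5\right) \left(\left(-5\right) \left(-1\right)\right) = \left(-10\right) 5 = -50$)
$\left(3 c - 8\right) - 23 N{\left(4 \right)} = \left(3 \left(-50\right) - 8\right) - 92 = \left(-150 - 8\right) - 92 = -158 - 92 = -250$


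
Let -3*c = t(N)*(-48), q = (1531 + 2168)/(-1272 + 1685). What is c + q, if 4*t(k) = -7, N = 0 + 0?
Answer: -7865/413 ≈ -19.044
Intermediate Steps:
N = 0
t(k) = -7/4 (t(k) = (1/4)*(-7) = -7/4)
q = 3699/413 ≈ 8.9564
c = -28 (c = -(-7)*(-48)/12 = -1/3*84 = -28)
c + q = -28 + 3699/413 = -7865/413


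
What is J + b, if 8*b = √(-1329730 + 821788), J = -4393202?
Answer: -4393202 + 3*I*√56438/8 ≈ -4.3932e+6 + 89.088*I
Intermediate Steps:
b = 3*I*√56438/8 (b = √(-1329730 + 821788)/8 = √(-507942)/8 = (3*I*√56438)/8 = 3*I*√56438/8 ≈ 89.088*I)
J + b = -4393202 + 3*I*√56438/8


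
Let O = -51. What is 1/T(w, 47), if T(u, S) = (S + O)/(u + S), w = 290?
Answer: -337/4 ≈ -84.250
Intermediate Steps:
T(u, S) = (-51 + S)/(S + u) (T(u, S) = (S - 51)/(u + S) = (-51 + S)/(S + u))
1/T(w, 47) = 1/((-51 + 47)/(47 + 290)) = 1/(-4/337) = -337/4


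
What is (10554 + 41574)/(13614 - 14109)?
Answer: -5792/55 ≈ -105.31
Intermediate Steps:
(10554 + 41574)/(13614 - 14109) = 52128/(-495) = 52128*(-1/495) = -5792/55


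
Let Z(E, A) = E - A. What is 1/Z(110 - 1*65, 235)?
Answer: -1/190 ≈ -0.0052632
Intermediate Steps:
1/Z(110 - 1*65, 235) = 1/((110 - 1*65) - 1*235) = 1/((110 - 65) - 235) = 1/(45 - 235) = 1/(-190) = -1/190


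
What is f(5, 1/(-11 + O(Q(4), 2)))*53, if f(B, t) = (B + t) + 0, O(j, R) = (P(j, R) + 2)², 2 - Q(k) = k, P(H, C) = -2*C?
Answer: 1802/7 ≈ 257.43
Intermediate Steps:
Q(k) = 2 - k
O(j, R) = (2 - 2*R)² (O(j, R) = (-2*R + 2)² = (2 - 2*R)²)
f(B, t) = B + t
f(5, 1/(-11 + O(Q(4), 2)))*53 = (5 + 1/(-11 + 4*(-1 + 2)²))*53 = (5 + 1/(-11 + 4*1²))*53 = (5 + 1/(-11 + 4*1))*53 = (5 + 1/(-11 + 4))*53 = (5 + 1/(-7))*53 = (5 - ⅐)*53 = (34/7)*53 = 1802/7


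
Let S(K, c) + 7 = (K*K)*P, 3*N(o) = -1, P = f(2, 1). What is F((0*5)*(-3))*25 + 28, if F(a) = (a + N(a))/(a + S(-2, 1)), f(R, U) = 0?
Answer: 613/21 ≈ 29.190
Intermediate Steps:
P = 0
N(o) = -⅓ (N(o) = (⅓)*(-1) = -⅓)
S(K, c) = -7 (S(K, c) = -7 + (K*K)*0 = -7 + K²*0 = -7 + 0 = -7)
F(a) = (-⅓ + a)/(-7 + a) (F(a) = (a - ⅓)/(a - 7) = (-⅓ + a)/(-7 + a))
F((0*5)*(-3))*25 + 28 = ((-⅓ + (0*5)*(-3))/(-7 + (0*5)*(-3)))*25 + 28 = ((-⅓ + 0*(-3))/(-7 + 0*(-3)))*25 + 28 = ((-⅓ + 0)/(-7 + 0))*25 + 28 = (-⅓/(-7))*25 + 28 = -⅐*(-⅓)*25 + 28 = (1/21)*25 + 28 = 25/21 + 28 = 613/21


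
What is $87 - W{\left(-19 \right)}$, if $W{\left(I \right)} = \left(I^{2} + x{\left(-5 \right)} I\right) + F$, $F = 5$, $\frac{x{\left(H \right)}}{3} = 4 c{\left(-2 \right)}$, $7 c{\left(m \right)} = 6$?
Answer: $- \frac{585}{7} \approx -83.571$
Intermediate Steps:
$c{\left(m \right)} = \frac{6}{7}$ ($c{\left(m \right)} = \frac{1}{7} \cdot 6 = \frac{6}{7}$)
$x{\left(H \right)} = \frac{72}{7}$ ($x{\left(H \right)} = 3 \cdot 4 \cdot \frac{6}{7} = 3 \cdot \frac{24}{7} = \frac{72}{7}$)
$W{\left(I \right)} = 5 + I^{2} + \frac{72 I}{7}$ ($W{\left(I \right)} = \left(I^{2} + \frac{72 I}{7}\right) + 5 = 5 + I^{2} + \frac{72 I}{7}$)
$87 - W{\left(-19 \right)} = 87 - \left(5 + \left(-19\right)^{2} + \frac{72}{7} \left(-19\right)\right) = 87 - \left(5 + 361 - \frac{1368}{7}\right) = 87 - \frac{1194}{7} = - \frac{585}{7}$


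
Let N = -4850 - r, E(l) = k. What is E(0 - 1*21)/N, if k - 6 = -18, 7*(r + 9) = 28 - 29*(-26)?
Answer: 84/34669 ≈ 0.0024229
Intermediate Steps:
r = 719/7 (r = -9 + (28 - 29*(-26))/7 = -9 + (28 + 754)/7 = -9 + (1/7)*782 = -9 + 782/7 = 719/7 ≈ 102.71)
k = -12 (k = 6 - 18 = -12)
E(l) = -12
N = -34669/7 (N = -4850 - 1*719/7 = -4850 - 719/7 = -34669/7 ≈ -4952.7)
E(0 - 1*21)/N = -12/(-34669/7) = -12*(-7/34669) = 84/34669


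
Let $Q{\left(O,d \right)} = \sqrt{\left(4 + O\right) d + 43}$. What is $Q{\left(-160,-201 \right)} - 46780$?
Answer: $-46780 + \sqrt{31399} \approx -46603.0$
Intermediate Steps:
$Q{\left(O,d \right)} = \sqrt{43 + d \left(4 + O\right)}$ ($Q{\left(O,d \right)} = \sqrt{d \left(4 + O\right) + 43} = \sqrt{43 + d \left(4 + O\right)}$)
$Q{\left(-160,-201 \right)} - 46780 = \sqrt{43 + 4 \left(-201\right) - -32160} - 46780 = \sqrt{43 - 804 + 32160} - 46780 = \sqrt{31399} - 46780 = -46780 + \sqrt{31399}$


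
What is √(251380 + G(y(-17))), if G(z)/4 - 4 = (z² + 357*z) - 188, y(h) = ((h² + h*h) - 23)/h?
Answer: 2*√15048759/17 ≈ 456.39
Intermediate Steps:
y(h) = (-23 + 2*h²)/h (y(h) = ((h² + h²) - 23)/h = (2*h² - 23)/h = (-23 + 2*h²)/h)
G(z) = -736 + 4*z² + 1428*z (G(z) = 16 + 4*((z² + 357*z) - 188) = 16 + 4*(-188 + z² + 357*z) = 16 + (-752 + 4*z² + 1428*z) = -736 + 4*z² + 1428*z)
√(251380 + G(y(-17))) = √(251380 + (-736 + 4*(-23/(-17) + 2*(-17))² + 1428*(-23/(-17) + 2*(-17)))) = √(251380 + (-736 + 4*(-23*(-1/17) - 34)² + 1428*(-23*(-1/17) - 34))) = √(251380 + (-736 + 4*(23/17 - 34)² + 1428*(23/17 - 34))) = √(251380 + (-736 + 4*(-555/17)² + 1428*(-555/17))) = √(251380 + (-736 + 4*(308025/289) - 46620)) = √(251380 + (-736 + 1232100/289 - 46620)) = √(251380 - 12453784/289) = √(60195036/289) = 2*√15048759/17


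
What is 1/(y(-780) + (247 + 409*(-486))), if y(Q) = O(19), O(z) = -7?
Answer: -1/198534 ≈ -5.0369e-6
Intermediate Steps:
y(Q) = -7
1/(y(-780) + (247 + 409*(-486))) = 1/(-7 + (247 + 409*(-486))) = 1/(-7 + (247 - 198774)) = 1/(-7 - 198527) = 1/(-198534) = -1/198534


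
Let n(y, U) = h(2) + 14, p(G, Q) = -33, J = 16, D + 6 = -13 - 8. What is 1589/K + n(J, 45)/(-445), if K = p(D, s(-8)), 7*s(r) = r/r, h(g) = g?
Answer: -707633/14685 ≈ -48.188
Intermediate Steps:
s(r) = ⅐ (s(r) = (r/r)/7 = (⅐)*1 = ⅐)
D = -27 (D = -6 + (-13 - 8) = -6 - 21 = -27)
n(y, U) = 16 (n(y, U) = 2 + 14 = 16)
K = -33
1589/K + n(J, 45)/(-445) = 1589/(-33) + 16/(-445) = 1589*(-1/33) + 16*(-1/445) = -1589/33 - 16/445 = -707633/14685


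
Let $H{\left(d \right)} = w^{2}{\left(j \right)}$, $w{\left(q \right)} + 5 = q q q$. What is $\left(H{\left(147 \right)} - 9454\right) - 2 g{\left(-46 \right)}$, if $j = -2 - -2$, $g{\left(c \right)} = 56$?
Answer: $-9541$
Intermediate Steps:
$j = 0$ ($j = -2 + 2 = 0$)
$w{\left(q \right)} = -5 + q^{3}$ ($w{\left(q \right)} = -5 + q q q = -5 + q^{2} q = -5 + q^{3}$)
$H{\left(d \right)} = 25$ ($H{\left(d \right)} = \left(-5 + 0^{3}\right)^{2} = \left(-5 + 0\right)^{2} = \left(-5\right)^{2} = 25$)
$\left(H{\left(147 \right)} - 9454\right) - 2 g{\left(-46 \right)} = \left(25 - 9454\right) - 112 = -9429 - 112 = -9541$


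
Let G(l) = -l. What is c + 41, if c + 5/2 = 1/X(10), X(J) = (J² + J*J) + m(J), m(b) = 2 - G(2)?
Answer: 7855/204 ≈ 38.505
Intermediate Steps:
m(b) = 4 (m(b) = 2 - (-1)*2 = 2 - 1*(-2) = 2 + 2 = 4)
X(J) = 4 + 2*J² (X(J) = (J² + J*J) + 4 = (J² + J²) + 4 = 2*J² + 4 = 4 + 2*J²)
c = -509/204 (c = -5/2 + 1/(4 + 2*10²) = -5/2 + 1/(4 + 2*100) = -5/2 + 1/(4 + 200) = -5/2 + 1/204 = -509/204 ≈ -2.4951)
c + 41 = -509/204 + 41 = 7855/204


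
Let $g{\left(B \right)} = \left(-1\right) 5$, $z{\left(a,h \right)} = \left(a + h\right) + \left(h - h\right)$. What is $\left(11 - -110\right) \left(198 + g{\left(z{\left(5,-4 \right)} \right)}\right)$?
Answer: $23353$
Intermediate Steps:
$z{\left(a,h \right)} = a + h$ ($z{\left(a,h \right)} = \left(a + h\right) + 0 = a + h$)
$g{\left(B \right)} = -5$
$\left(11 - -110\right) \left(198 + g{\left(z{\left(5,-4 \right)} \right)}\right) = \left(11 - -110\right) \left(198 - 5\right) = \left(11 + 110\right) 193 = 121 \cdot 193 = 23353$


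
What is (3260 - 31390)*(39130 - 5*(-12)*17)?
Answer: -1129419500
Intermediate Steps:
(3260 - 31390)*(39130 - 5*(-12)*17) = -28130*(39130 + 60*17) = -28130*(39130 + 1020) = -28130*40150 = -1129419500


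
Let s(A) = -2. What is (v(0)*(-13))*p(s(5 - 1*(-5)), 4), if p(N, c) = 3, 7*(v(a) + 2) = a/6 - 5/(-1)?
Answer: 351/7 ≈ 50.143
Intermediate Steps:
v(a) = -9/7 + a/42 (v(a) = -2 + (a/6 - 5/(-1))/7 = -2 + (a*(⅙) - 5*(-1))/7 = -2 + (a/6 + 5)/7 = -2 + (5 + a/6)/7 = -2 + (5/7 + a/42) = -9/7 + a/42)
(v(0)*(-13))*p(s(5 - 1*(-5)), 4) = ((-9/7 + (1/42)*0)*(-13))*3 = ((-9/7 + 0)*(-13))*3 = -9/7*(-13)*3 = (117/7)*3 = 351/7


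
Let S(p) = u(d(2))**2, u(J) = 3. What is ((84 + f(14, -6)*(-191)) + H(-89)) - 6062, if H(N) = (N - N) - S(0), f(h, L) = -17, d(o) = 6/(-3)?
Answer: -2740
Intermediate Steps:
d(o) = -2 (d(o) = 6*(-1/3) = -2)
S(p) = 9 (S(p) = 3**2 = 9)
H(N) = -9 (H(N) = (N - N) - 1*9 = 0 - 9 = -9)
((84 + f(14, -6)*(-191)) + H(-89)) - 6062 = ((84 - 17*(-191)) - 9) - 6062 = ((84 + 3247) - 9) - 6062 = (3331 - 9) - 6062 = 3322 - 6062 = -2740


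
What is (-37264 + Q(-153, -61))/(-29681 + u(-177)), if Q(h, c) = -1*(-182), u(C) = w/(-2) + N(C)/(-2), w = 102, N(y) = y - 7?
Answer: 18541/14820 ≈ 1.2511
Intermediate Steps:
N(y) = -7 + y
u(C) = -95/2 - C/2 (u(C) = 102/(-2) + (-7 + C)/(-2) = 102*(-½) + (-7 + C)*(-½) = -51 + (7/2 - C/2) = -95/2 - C/2)
Q(h, c) = 182
(-37264 + Q(-153, -61))/(-29681 + u(-177)) = (-37264 + 182)/(-29681 + (-95/2 - ½*(-177))) = -37082/(-29681 + (-95/2 + 177/2)) = -37082/(-29681 + 41) = -37082/(-29640) = -37082*(-1/29640) = 18541/14820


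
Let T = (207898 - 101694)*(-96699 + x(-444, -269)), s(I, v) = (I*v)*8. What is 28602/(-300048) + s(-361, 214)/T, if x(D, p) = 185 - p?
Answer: -1739124272443/18255784708280 ≈ -0.095264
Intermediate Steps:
s(I, v) = 8*I*v
T = -10221603980 (T = (207898 - 101694)*(-96699 + (185 - 1*(-269))) = 106204*(-96699 + (185 + 269)) = 106204*(-96699 + 454) = 106204*(-96245) = -10221603980)
28602/(-300048) + s(-361, 214)/T = 28602/(-300048) + (8*(-361)*214)/(-10221603980) = 28602*(-1/300048) - 618032*(-1/10221603980) = -681/7144 + 154508/2555400995 = -1739124272443/18255784708280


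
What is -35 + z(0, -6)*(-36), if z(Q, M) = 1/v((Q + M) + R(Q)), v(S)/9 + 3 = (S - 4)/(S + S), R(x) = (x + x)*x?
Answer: -431/13 ≈ -33.154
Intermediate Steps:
R(x) = 2*x**2 (R(x) = (2*x)*x = 2*x**2)
v(S) = -27 + 9*(-4 + S)/(2*S) (v(S) = -27 + 9*((S - 4)/(S + S)) = -27 + 9*((-4 + S)/((2*S))) = -27 + 9*((-4 + S)*(1/(2*S))) = -27 + 9*((-4 + S)/(2*S)) = -27 + 9*(-4 + S)/(2*S))
z(Q, M) = 1/(-45/2 - 18/(M + Q + 2*Q**2)) (z(Q, M) = 1/(-45/2 - 18/((Q + M) + 2*Q**2)) = 1/(-45/2 - 18/((M + Q) + 2*Q**2)) = 1/(-45/2 - 18/(M + Q + 2*Q**2)))
-35 + z(0, -6)*(-36) = -35 + (2*(-1*(-6) - 1*0 - 2*0**2)/(9*(4 + 5*(-6) + 5*0 + 10*0**2)))*(-36) = -35 + (2*(6 + 0 - 2*0)/(9*(4 - 30 + 0 + 10*0)))*(-36) = -35 + (2*(6 + 0 + 0)/(9*(4 - 30 + 0 + 0)))*(-36) = -35 + ((2/9)*6/(-26))*(-36) = -35 + ((2/9)*(-1/26)*6)*(-36) = -35 - 2/39*(-36) = -35 + 24/13 = -431/13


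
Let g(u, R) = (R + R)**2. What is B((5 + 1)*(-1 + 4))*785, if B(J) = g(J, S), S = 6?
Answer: 113040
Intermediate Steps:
g(u, R) = 4*R**2 (g(u, R) = (2*R)**2 = 4*R**2)
B(J) = 144 (B(J) = 4*6**2 = 4*36 = 144)
B((5 + 1)*(-1 + 4))*785 = 144*785 = 113040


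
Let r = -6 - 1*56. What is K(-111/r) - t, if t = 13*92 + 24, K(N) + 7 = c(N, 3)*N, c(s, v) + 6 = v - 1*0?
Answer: -76407/62 ≈ -1232.4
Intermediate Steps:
c(s, v) = -6 + v (c(s, v) = -6 + (v - 1*0) = -6 + (v + 0) = -6 + v)
r = -62 (r = -6 - 56 = -62)
K(N) = -7 - 3*N (K(N) = -7 + (-6 + 3)*N = -7 - 3*N)
t = 1220 (t = 1196 + 24 = 1220)
K(-111/r) - t = (-7 - (-333)/(-62)) - 1*1220 = (-7 - (-333)*(-1)/62) - 1220 = (-7 - 3*111/62) - 1220 = (-7 - 333/62) - 1220 = -767/62 - 1220 = -76407/62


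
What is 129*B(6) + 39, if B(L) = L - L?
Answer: 39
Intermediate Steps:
B(L) = 0
129*B(6) + 39 = 129*0 + 39 = 0 + 39 = 39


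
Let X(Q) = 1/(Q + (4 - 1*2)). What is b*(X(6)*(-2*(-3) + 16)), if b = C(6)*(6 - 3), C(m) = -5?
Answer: -165/4 ≈ -41.250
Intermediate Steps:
X(Q) = 1/(2 + Q) (X(Q) = 1/(Q + (4 - 2)) = 1/(Q + 2) = 1/(2 + Q))
b = -15 (b = -5*(6 - 3) = -5*3 = -15)
b*(X(6)*(-2*(-3) + 16)) = -15*(-2*(-3) + 16)/(2 + 6) = -15*(6 + 16)/8 = -15*22/8 = -15*11/4 = -165/4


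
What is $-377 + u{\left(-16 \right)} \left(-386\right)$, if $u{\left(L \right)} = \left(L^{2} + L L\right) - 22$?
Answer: $-189517$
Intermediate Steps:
$u{\left(L \right)} = -22 + 2 L^{2}$ ($u{\left(L \right)} = \left(L^{2} + L^{2}\right) - 22 = 2 L^{2} - 22 = -22 + 2 L^{2}$)
$-377 + u{\left(-16 \right)} \left(-386\right) = -377 + \left(-22 + 2 \left(-16\right)^{2}\right) \left(-386\right) = -377 + \left(-22 + 2 \cdot 256\right) \left(-386\right) = -377 + \left(-22 + 512\right) \left(-386\right) = -377 + 490 \left(-386\right) = -377 - 189140 = -189517$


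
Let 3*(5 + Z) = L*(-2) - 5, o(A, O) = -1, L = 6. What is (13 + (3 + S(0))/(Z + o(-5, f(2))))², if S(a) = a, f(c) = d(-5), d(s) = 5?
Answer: 198916/1225 ≈ 162.38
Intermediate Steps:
f(c) = 5
Z = -32/3 (Z = -5 + (6*(-2) - 5)/3 = -5 + (-12 - 5)/3 = -5 + (⅓)*(-17) = -5 - 17/3 = -32/3 ≈ -10.667)
(13 + (3 + S(0))/(Z + o(-5, f(2))))² = (13 + (3 + 0)/(-32/3 - 1))² = (13 + 3/(-35/3))² = (13 + 3*(-3/35))² = (13 - 9/35)² = (446/35)² = 198916/1225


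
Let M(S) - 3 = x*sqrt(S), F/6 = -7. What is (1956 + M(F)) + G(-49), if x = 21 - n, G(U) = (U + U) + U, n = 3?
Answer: 1812 + 18*I*sqrt(42) ≈ 1812.0 + 116.65*I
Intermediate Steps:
F = -42 (F = 6*(-7) = -42)
G(U) = 3*U (G(U) = 2*U + U = 3*U)
x = 18 (x = 21 - 1*3 = 21 - 3 = 18)
M(S) = 3 + 18*sqrt(S)
(1956 + M(F)) + G(-49) = (1956 + (3 + 18*sqrt(-42))) + 3*(-49) = (1956 + (3 + 18*(I*sqrt(42)))) - 147 = (1956 + (3 + 18*I*sqrt(42))) - 147 = (1959 + 18*I*sqrt(42)) - 147 = 1812 + 18*I*sqrt(42)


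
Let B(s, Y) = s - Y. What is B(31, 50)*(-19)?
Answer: 361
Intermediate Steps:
B(31, 50)*(-19) = (31 - 1*50)*(-19) = (31 - 50)*(-19) = -19*(-19) = 361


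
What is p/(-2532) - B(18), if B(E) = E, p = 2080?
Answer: -11914/633 ≈ -18.821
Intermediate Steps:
p/(-2532) - B(18) = 2080/(-2532) - 1*18 = 2080*(-1/2532) - 18 = -520/633 - 18 = -11914/633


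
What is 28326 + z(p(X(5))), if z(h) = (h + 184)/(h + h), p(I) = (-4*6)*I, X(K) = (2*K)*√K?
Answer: 56653/2 - 23*√5/300 ≈ 28326.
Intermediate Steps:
X(K) = 2*K^(3/2)
p(I) = -24*I
z(h) = (184 + h)/(2*h) (z(h) = (184 + h)/((2*h)) = (184 + h)*(1/(2*h)) = (184 + h)/(2*h))
28326 + z(p(X(5))) = 28326 + (184 - 48*5^(3/2))/(2*((-48*5^(3/2)))) = 28326 + (184 - 48*5*√5)/(2*((-48*5*√5))) = 28326 + (184 - 240*√5)/(2*((-240*√5))) = 28326 + (-√5/1200)*(184 - 240*√5)/2 = 28326 - √5*(184 - 240*√5)/2400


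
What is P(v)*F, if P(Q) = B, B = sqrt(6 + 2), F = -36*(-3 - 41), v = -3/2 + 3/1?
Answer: 3168*sqrt(2) ≈ 4480.2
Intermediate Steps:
v = 3/2 (v = -3*1/2 + 3*1 = -3/2 + 3 = 3/2 ≈ 1.5000)
F = 1584 (F = -36*(-44) = 1584)
B = 2*sqrt(2) (B = sqrt(8) = 2*sqrt(2) ≈ 2.8284)
P(Q) = 2*sqrt(2)
P(v)*F = (2*sqrt(2))*1584 = 3168*sqrt(2)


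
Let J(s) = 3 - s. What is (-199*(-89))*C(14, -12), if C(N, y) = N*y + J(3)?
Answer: -2975448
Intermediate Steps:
C(N, y) = N*y (C(N, y) = N*y + (3 - 1*3) = N*y + (3 - 3) = N*y + 0 = N*y)
(-199*(-89))*C(14, -12) = (-199*(-89))*(14*(-12)) = 17711*(-168) = -2975448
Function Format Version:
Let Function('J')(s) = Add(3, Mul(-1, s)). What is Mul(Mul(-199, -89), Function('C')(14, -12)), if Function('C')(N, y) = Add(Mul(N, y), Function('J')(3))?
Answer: -2975448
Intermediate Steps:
Function('C')(N, y) = Mul(N, y) (Function('C')(N, y) = Add(Mul(N, y), Add(3, Mul(-1, 3))) = Add(Mul(N, y), Add(3, -3)) = Add(Mul(N, y), 0) = Mul(N, y))
Mul(Mul(-199, -89), Function('C')(14, -12)) = Mul(Mul(-199, -89), Mul(14, -12)) = Mul(17711, -168) = -2975448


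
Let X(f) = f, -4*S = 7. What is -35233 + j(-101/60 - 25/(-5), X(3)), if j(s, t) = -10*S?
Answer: -70431/2 ≈ -35216.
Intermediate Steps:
S = -7/4 (S = -¼*7 = -7/4 ≈ -1.7500)
j(s, t) = 35/2 (j(s, t) = -10*(-7/4) = 35/2)
-35233 + j(-101/60 - 25/(-5), X(3)) = -35233 + 35/2 = -70431/2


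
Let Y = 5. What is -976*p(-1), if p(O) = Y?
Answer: -4880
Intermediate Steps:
p(O) = 5
-976*p(-1) = -976*5 = -4880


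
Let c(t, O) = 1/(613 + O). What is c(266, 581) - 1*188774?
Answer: -225396155/1194 ≈ -1.8877e+5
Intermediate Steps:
c(266, 581) - 1*188774 = 1/(613 + 581) - 1*188774 = 1/1194 - 188774 = -225396155/1194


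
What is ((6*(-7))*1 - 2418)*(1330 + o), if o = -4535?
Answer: 7884300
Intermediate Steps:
((6*(-7))*1 - 2418)*(1330 + o) = ((6*(-7))*1 - 2418)*(1330 - 4535) = (-42*1 - 2418)*(-3205) = (-42 - 2418)*(-3205) = -2460*(-3205) = 7884300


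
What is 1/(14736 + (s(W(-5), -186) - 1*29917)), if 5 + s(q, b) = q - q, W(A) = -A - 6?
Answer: -1/15186 ≈ -6.5850e-5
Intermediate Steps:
W(A) = -6 - A
s(q, b) = -5 (s(q, b) = -5 + (q - q) = -5 + 0 = -5)
1/(14736 + (s(W(-5), -186) - 1*29917)) = 1/(14736 + (-5 - 1*29917)) = 1/(14736 + (-5 - 29917)) = 1/(14736 - 29922) = 1/(-15186) = -1/15186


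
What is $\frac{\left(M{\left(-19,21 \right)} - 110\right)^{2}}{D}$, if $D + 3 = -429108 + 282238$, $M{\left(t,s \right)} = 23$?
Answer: $- \frac{7569}{146873} \approx -0.051534$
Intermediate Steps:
$D = -146873$ ($D = -3 + \left(-429108 + 282238\right) = -3 - 146870 = -146873$)
$\frac{\left(M{\left(-19,21 \right)} - 110\right)^{2}}{D} = \frac{\left(23 - 110\right)^{2}}{-146873} = \left(-87\right)^{2} \left(- \frac{1}{146873}\right) = 7569 \left(- \frac{1}{146873}\right) = - \frac{7569}{146873}$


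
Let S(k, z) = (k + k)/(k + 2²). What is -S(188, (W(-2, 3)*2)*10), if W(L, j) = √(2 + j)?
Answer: -47/24 ≈ -1.9583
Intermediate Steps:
S(k, z) = 2*k/(4 + k) (S(k, z) = (2*k)/(k + 4) = (2*k)/(4 + k) = 2*k/(4 + k))
-S(188, (W(-2, 3)*2)*10) = -2*188/(4 + 188) = -2*188/192 = -1*47/24 = -47/24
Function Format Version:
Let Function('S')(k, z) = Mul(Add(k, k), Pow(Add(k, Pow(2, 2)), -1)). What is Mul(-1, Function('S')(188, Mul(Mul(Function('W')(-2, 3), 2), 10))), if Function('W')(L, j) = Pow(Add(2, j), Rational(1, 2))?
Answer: Rational(-47, 24) ≈ -1.9583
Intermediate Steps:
Function('S')(k, z) = Mul(2, k, Pow(Add(4, k), -1)) (Function('S')(k, z) = Mul(Mul(2, k), Pow(Add(k, 4), -1)) = Mul(Mul(2, k), Pow(Add(4, k), -1)) = Mul(2, k, Pow(Add(4, k), -1)))
Mul(-1, Function('S')(188, Mul(Mul(Function('W')(-2, 3), 2), 10))) = Mul(-1, Mul(2, 188, Pow(Add(4, 188), -1))) = Mul(-1, Mul(2, 188, Pow(192, -1))) = Mul(-1, Mul(2, 188, Rational(1, 192))) = Mul(-1, Rational(47, 24)) = Rational(-47, 24)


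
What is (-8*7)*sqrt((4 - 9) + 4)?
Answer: -56*I ≈ -56.0*I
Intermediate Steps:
(-8*7)*sqrt((4 - 9) + 4) = -56*sqrt(-5 + 4) = -56*I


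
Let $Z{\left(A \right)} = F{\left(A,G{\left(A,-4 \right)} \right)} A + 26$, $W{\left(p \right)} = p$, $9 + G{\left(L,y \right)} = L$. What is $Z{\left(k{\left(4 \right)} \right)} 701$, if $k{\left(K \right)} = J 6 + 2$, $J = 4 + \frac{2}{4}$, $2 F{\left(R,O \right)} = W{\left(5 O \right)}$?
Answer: $1034676$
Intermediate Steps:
$G{\left(L,y \right)} = -9 + L$
$F{\left(R,O \right)} = \frac{5 O}{2}$
$J = \frac{9}{2}$ ($J = 4 + 2 \cdot \frac{1}{4} = 4 + \frac{1}{2} = \frac{9}{2} \approx 4.5$)
$k{\left(K \right)} = 29$ ($k{\left(K \right)} = \frac{9}{2} \cdot 6 + 2 = 27 + 2 = 29$)
$Z{\left(A \right)} = 26 + A \left(- \frac{45}{2} + \frac{5 A}{2}\right)$ ($Z{\left(A \right)} = \frac{5 \left(-9 + A\right)}{2} A + 26 = \left(- \frac{45}{2} + \frac{5 A}{2}\right) A + 26 = A \left(- \frac{45}{2} + \frac{5 A}{2}\right) + 26 = 26 + A \left(- \frac{45}{2} + \frac{5 A}{2}\right)$)
$Z{\left(k{\left(4 \right)} \right)} 701 = \left(26 + \frac{5}{2} \cdot 29 \left(-9 + 29\right)\right) 701 = \left(26 + \frac{5}{2} \cdot 29 \cdot 20\right) 701 = \left(26 + 1450\right) 701 = 1476 \cdot 701 = 1034676$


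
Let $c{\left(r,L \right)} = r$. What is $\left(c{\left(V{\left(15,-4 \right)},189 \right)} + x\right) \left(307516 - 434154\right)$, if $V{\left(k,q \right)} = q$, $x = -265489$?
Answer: $33621502534$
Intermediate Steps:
$\left(c{\left(V{\left(15,-4 \right)},189 \right)} + x\right) \left(307516 - 434154\right) = \left(-4 - 265489\right) \left(307516 - 434154\right) = \left(-265493\right) \left(-126638\right) = 33621502534$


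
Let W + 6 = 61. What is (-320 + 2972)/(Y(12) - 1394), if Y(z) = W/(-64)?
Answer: -4352/2289 ≈ -1.9013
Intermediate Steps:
W = 55 (W = -6 + 61 = 55)
Y(z) = -55/64 (Y(z) = 55/(-64) = 55*(-1/64) = -55/64)
(-320 + 2972)/(Y(12) - 1394) = (-320 + 2972)/(-55/64 - 1394) = 2652/(-89271/64) = 2652*(-64/89271) = -4352/2289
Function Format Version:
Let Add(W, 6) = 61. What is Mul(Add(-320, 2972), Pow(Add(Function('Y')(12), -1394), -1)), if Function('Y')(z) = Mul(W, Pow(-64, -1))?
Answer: Rational(-4352, 2289) ≈ -1.9013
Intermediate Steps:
W = 55 (W = Add(-6, 61) = 55)
Function('Y')(z) = Rational(-55, 64) (Function('Y')(z) = Mul(55, Pow(-64, -1)) = Mul(55, Rational(-1, 64)) = Rational(-55, 64))
Mul(Add(-320, 2972), Pow(Add(Function('Y')(12), -1394), -1)) = Mul(Add(-320, 2972), Pow(Add(Rational(-55, 64), -1394), -1)) = Mul(2652, Pow(Rational(-89271, 64), -1)) = Mul(2652, Rational(-64, 89271)) = Rational(-4352, 2289)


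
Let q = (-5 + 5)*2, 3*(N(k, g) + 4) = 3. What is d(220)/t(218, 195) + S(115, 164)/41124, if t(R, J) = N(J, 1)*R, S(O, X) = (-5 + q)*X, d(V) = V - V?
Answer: -205/10281 ≈ -0.019940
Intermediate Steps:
N(k, g) = -3 (N(k, g) = -4 + (⅓)*3 = -4 + 1 = -3)
d(V) = 0
q = 0 (q = 0*2 = 0)
S(O, X) = -5*X (S(O, X) = (-5 + 0)*X = -5*X)
t(R, J) = -3*R
d(220)/t(218, 195) + S(115, 164)/41124 = 0/((-3*218)) - 5*164/41124 = 0/(-654) - 820*1/41124 = 0*(-1/654) - 205/10281 = 0 - 205/10281 = -205/10281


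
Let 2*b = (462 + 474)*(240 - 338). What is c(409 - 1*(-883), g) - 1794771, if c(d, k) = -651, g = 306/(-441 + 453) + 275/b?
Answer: -1795422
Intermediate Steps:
b = -45864 (b = ((462 + 474)*(240 - 338))/2 = (936*(-98))/2 = (½)*(-91728) = -45864)
g = 1169257/45864 (g = 306/(-441 + 453) + 275/(-45864) = 306/12 + 275*(-1/45864) = 306*(1/12) - 275/45864 = 51/2 - 275/45864 = 1169257/45864 ≈ 25.494)
c(409 - 1*(-883), g) - 1794771 = -651 - 1794771 = -1795422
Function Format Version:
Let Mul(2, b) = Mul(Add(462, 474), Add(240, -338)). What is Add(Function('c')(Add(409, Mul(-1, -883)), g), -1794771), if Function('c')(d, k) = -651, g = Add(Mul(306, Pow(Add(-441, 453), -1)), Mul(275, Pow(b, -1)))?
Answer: -1795422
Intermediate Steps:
b = -45864 (b = Mul(Rational(1, 2), Mul(Add(462, 474), Add(240, -338))) = Mul(Rational(1, 2), Mul(936, -98)) = Mul(Rational(1, 2), -91728) = -45864)
g = Rational(1169257, 45864) (g = Add(Mul(306, Pow(Add(-441, 453), -1)), Mul(275, Pow(-45864, -1))) = Add(Mul(306, Pow(12, -1)), Mul(275, Rational(-1, 45864))) = Add(Mul(306, Rational(1, 12)), Rational(-275, 45864)) = Add(Rational(51, 2), Rational(-275, 45864)) = Rational(1169257, 45864) ≈ 25.494)
Add(Function('c')(Add(409, Mul(-1, -883)), g), -1794771) = Add(-651, -1794771) = -1795422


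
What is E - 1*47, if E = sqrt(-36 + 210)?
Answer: -47 + sqrt(174) ≈ -33.809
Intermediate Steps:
E = sqrt(174) ≈ 13.191
E - 1*47 = sqrt(174) - 1*47 = sqrt(174) - 47 = -47 + sqrt(174)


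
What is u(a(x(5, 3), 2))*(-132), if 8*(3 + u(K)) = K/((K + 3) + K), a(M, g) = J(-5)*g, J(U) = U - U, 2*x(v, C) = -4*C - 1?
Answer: 396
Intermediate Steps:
x(v, C) = -1/2 - 2*C (x(v, C) = (-4*C - 1)/2 = (-1 - 4*C)/2 = -1/2 - 2*C)
J(U) = 0
a(M, g) = 0 (a(M, g) = 0*g = 0)
u(K) = -3 + K/(8*(3 + 2*K)) (u(K) = -3 + (K/((K + 3) + K))/8 = -3 + (K/((3 + K) + K))/8 = -3 + (K/(3 + 2*K))/8 = -3 + K/(8*(3 + 2*K)))
u(a(x(5, 3), 2))*(-132) = ((-72 - 47*0)/(8*(3 + 2*0)))*(-132) = ((-72 + 0)/(8*(3 + 0)))*(-132) = ((1/8)*(-72)/3)*(-132) = ((1/8)*(1/3)*(-72))*(-132) = -3*(-132) = 396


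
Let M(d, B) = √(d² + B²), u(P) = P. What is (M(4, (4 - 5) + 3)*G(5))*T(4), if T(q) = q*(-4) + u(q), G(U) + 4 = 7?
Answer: -72*√5 ≈ -161.00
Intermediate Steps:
G(U) = 3 (G(U) = -4 + 7 = 3)
T(q) = -3*q (T(q) = q*(-4) + q = -4*q + q = -3*q)
M(d, B) = √(B² + d²)
(M(4, (4 - 5) + 3)*G(5))*T(4) = (√(((4 - 5) + 3)² + 4²)*3)*(-3*4) = (√((-1 + 3)² + 16)*3)*(-12) = (√(2² + 16)*3)*(-12) = (√(4 + 16)*3)*(-12) = (√20*3)*(-12) = ((2*√5)*3)*(-12) = (6*√5)*(-12) = -72*√5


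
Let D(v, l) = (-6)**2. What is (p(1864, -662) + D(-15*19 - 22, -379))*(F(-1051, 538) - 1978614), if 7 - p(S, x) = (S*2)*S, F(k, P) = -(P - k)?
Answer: 13760329656647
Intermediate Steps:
D(v, l) = 36
F(k, P) = k - P
p(S, x) = 7 - 2*S**2 (p(S, x) = 7 - S*2*S = 7 - 2*S*S = 7 - 2*S**2)
(p(1864, -662) + D(-15*19 - 22, -379))*(F(-1051, 538) - 1978614) = ((7 - 2*1864**2) + 36)*((-1051 - 1*538) - 1978614) = ((7 - 2*3474496) + 36)*((-1051 - 538) - 1978614) = ((7 - 6948992) + 36)*(-1589 - 1978614) = (-6948985 + 36)*(-1980203) = -6948949*(-1980203) = 13760329656647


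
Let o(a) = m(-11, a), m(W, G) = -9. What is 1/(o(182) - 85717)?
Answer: -1/85726 ≈ -1.1665e-5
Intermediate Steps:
o(a) = -9
1/(o(182) - 85717) = 1/(-9 - 85717) = 1/(-85726) = -1/85726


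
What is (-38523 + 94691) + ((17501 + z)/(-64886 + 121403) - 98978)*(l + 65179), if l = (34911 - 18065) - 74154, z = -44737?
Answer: -44026938723946/56517 ≈ -7.7900e+8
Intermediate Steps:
l = -57308 (l = 16846 - 74154 = -57308)
(-38523 + 94691) + ((17501 + z)/(-64886 + 121403) - 98978)*(l + 65179) = (-38523 + 94691) + ((17501 - 44737)/(-64886 + 121403) - 98978)*(-57308 + 65179) = 56168 + (-27236/56517 - 98978)*7871 = 56168 - 5593966862/56517*7871 = 56168 - 44030113170802/56517 = -44026938723946/56517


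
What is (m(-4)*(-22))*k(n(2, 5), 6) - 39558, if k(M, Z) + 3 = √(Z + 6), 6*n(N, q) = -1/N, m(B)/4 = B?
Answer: -40614 + 704*√3 ≈ -39395.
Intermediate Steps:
m(B) = 4*B
n(N, q) = -1/(6*N) (n(N, q) = (-1/N)/6 = -1/(6*N))
k(M, Z) = -3 + √(6 + Z) (k(M, Z) = -3 + √(Z + 6) = -3 + √(6 + Z))
(m(-4)*(-22))*k(n(2, 5), 6) - 39558 = ((4*(-4))*(-22))*(-3 + √(6 + 6)) - 39558 = (-16*(-22))*(-3 + √12) - 39558 = 352*(-3 + 2*√3) - 39558 = (-1056 + 704*√3) - 39558 = -40614 + 704*√3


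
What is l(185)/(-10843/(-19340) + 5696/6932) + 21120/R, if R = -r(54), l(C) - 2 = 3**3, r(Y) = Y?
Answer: -51445888220/138993237 ≈ -370.13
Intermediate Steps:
l(C) = 29 (l(C) = 2 + 3**3 = 2 + 27 = 29)
R = -54 (R = -1*54 = -54)
l(185)/(-10843/(-19340) + 5696/6932) + 21120/R = 29/(-10843/(-19340) + 5696/6932) + 21120/(-54) = 29/(-10843*(-1/19340) + 5696*(1/6932)) + 21120*(-1/54) = 29/(10843/19340 + 1424/1733) - 3520/9 = 29/(46331079/33516220) - 3520/9 = 29*(33516220/46331079) - 3520/9 = 971970380/46331079 - 3520/9 = -51445888220/138993237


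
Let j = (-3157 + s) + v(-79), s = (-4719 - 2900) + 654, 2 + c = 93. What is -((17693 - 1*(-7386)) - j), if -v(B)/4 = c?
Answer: -35565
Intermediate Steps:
c = 91 (c = -2 + 93 = 91)
v(B) = -364 (v(B) = -4*91 = -364)
s = -6965 (s = -7619 + 654 = -6965)
j = -10486 (j = (-3157 - 6965) - 364 = -10122 - 364 = -10486)
-((17693 - 1*(-7386)) - j) = -((17693 - 1*(-7386)) - 1*(-10486)) = -((17693 + 7386) + 10486) = -(25079 + 10486) = -1*35565 = -35565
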